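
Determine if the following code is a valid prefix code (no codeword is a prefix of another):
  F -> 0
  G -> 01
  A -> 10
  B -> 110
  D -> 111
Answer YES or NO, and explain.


Checking each pair (does one codeword prefix another?):
  F='0' vs G='01': prefix -- VIOLATION

NO -- this is NOT a valid prefix code. F (0) is a prefix of G (01).


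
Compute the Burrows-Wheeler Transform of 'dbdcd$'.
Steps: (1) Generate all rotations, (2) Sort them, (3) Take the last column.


Rotations (sorted):
  0: $dbdcd -> last char: d
  1: bdcd$d -> last char: d
  2: cd$dbd -> last char: d
  3: d$dbdc -> last char: c
  4: dbdcd$ -> last char: $
  5: dcd$db -> last char: b


BWT = dddc$b


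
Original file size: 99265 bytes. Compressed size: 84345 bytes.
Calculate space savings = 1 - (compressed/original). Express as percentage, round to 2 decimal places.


ratio = compressed/original = 84345/99265 = 0.849695
savings = 1 - ratio = 1 - 0.849695 = 0.150305
as a percentage: 0.150305 * 100 = 15.03%

Space savings = 1 - 84345/99265 = 15.03%


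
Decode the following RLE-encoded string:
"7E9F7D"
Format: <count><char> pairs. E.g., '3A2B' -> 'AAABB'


Expanding each <count><char> pair:
  7E -> 'EEEEEEE'
  9F -> 'FFFFFFFFF'
  7D -> 'DDDDDDD'

Decoded = EEEEEEEFFFFFFFFFDDDDDDD


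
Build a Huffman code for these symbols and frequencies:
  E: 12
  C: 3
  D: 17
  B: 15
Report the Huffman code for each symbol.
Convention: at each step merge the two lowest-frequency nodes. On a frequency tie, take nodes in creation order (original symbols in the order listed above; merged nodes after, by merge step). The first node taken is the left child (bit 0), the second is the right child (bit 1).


Huffman tree construction:
Step 1: Merge C(3) + E(12) = 15
Step 2: Merge B(15) + (C+E)(15) = 30
Step 3: Merge D(17) + (B+(C+E))(30) = 47
Read each symbol's code off the tree from the root (left child = 0, right child = 1).

Codes:
  E: 111 (length 3)
  C: 110 (length 3)
  D: 0 (length 1)
  B: 10 (length 2)
Average code length: 92/47 = 1.9574 bits/symbol


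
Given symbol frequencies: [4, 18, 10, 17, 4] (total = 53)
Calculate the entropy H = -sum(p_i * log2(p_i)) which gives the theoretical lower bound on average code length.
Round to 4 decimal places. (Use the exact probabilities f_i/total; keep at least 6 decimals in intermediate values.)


Per-symbol terms -p_i * log2(p_i) with p_i = f_i/53:
  p = 4/53 = 0.075472: log2(p) = -3.727920, -p*log2(p) = 0.281352
  p = 18/53 = 0.339623: log2(p) = -1.557995, -p*log2(p) = 0.529131
  p = 10/53 = 0.188679: log2(p) = -2.405992, -p*log2(p) = 0.453961
  p = 17/53 = 0.320755: log2(p) = -1.640458, -p*log2(p) = 0.526185
  p = 4/53 = 0.075472: log2(p) = -3.727920, -p*log2(p) = 0.281352
H = 0.281352 + 0.529131 + 0.453961 + 0.526185 + 0.281352 = 2.071981

H = 2.072 bits/symbol


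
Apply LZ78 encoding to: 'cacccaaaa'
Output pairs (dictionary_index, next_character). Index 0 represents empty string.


LZ78 encoding steps:
Dictionary: {0: ''}
Step 1: w='' (idx 0), next='c' -> output (0, 'c'), add 'c' as idx 1
Step 2: w='' (idx 0), next='a' -> output (0, 'a'), add 'a' as idx 2
Step 3: w='c' (idx 1), next='c' -> output (1, 'c'), add 'cc' as idx 3
Step 4: w='c' (idx 1), next='a' -> output (1, 'a'), add 'ca' as idx 4
Step 5: w='a' (idx 2), next='a' -> output (2, 'a'), add 'aa' as idx 5
Step 6: w='a' (idx 2), end of input -> output (2, '')


Encoded: [(0, 'c'), (0, 'a'), (1, 'c'), (1, 'a'), (2, 'a'), (2, '')]


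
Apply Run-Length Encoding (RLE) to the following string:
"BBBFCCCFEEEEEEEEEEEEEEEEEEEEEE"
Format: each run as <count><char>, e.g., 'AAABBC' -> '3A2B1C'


Scanning runs left to right:
  i=0: run of 'B' x 3 -> '3B'
  i=3: run of 'F' x 1 -> '1F'
  i=4: run of 'C' x 3 -> '3C'
  i=7: run of 'F' x 1 -> '1F'
  i=8: run of 'E' x 22 -> '22E'

RLE = 3B1F3C1F22E


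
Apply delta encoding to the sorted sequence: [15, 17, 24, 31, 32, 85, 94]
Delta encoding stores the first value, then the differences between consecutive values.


First value: 15
Deltas:
  17 - 15 = 2
  24 - 17 = 7
  31 - 24 = 7
  32 - 31 = 1
  85 - 32 = 53
  94 - 85 = 9


Delta encoded: [15, 2, 7, 7, 1, 53, 9]


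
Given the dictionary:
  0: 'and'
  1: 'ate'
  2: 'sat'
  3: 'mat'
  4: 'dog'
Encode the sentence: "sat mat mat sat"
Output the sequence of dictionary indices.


Look up each word in the dictionary:
  'sat' -> 2
  'mat' -> 3
  'mat' -> 3
  'sat' -> 2

Encoded: [2, 3, 3, 2]


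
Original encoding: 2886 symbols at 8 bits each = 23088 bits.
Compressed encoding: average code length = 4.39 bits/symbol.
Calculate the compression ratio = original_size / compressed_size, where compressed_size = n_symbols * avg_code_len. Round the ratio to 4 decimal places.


original_size = n_symbols * orig_bits = 2886 * 8 = 23088 bits
compressed_size = n_symbols * avg_code_len = 2886 * 4.39 = 12669.54 bits
ratio = original_size / compressed_size = 23088 / 12669.54 = 1.8223

Compression ratio = 1.8223


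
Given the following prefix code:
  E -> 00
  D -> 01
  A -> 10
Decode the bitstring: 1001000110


Decoding step by step:
Bits 10 -> A
Bits 01 -> D
Bits 00 -> E
Bits 01 -> D
Bits 10 -> A


Decoded message: ADEDA


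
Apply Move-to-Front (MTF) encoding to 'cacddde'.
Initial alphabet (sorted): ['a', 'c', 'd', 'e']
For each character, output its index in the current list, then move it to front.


MTF encoding:
'c': index 1 in ['a', 'c', 'd', 'e'] -> ['c', 'a', 'd', 'e']
'a': index 1 in ['c', 'a', 'd', 'e'] -> ['a', 'c', 'd', 'e']
'c': index 1 in ['a', 'c', 'd', 'e'] -> ['c', 'a', 'd', 'e']
'd': index 2 in ['c', 'a', 'd', 'e'] -> ['d', 'c', 'a', 'e']
'd': index 0 in ['d', 'c', 'a', 'e'] -> ['d', 'c', 'a', 'e']
'd': index 0 in ['d', 'c', 'a', 'e'] -> ['d', 'c', 'a', 'e']
'e': index 3 in ['d', 'c', 'a', 'e'] -> ['e', 'd', 'c', 'a']


Output: [1, 1, 1, 2, 0, 0, 3]


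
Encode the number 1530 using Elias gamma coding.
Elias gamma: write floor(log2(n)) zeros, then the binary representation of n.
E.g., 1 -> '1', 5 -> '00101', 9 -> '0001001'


num_bits = floor(log2(1530)) + 1 = 11
leading_zeros = num_bits - 1 = 10
binary(1530) = 10111111010

Elias gamma(1530) = '0000000000' + '10111111010' = 000000000010111111010 (21 bits)


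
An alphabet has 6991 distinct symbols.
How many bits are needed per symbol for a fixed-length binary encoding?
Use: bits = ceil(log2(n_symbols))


log2(6991) = 12.7713
Bracket: 2^12 = 4096 < 6991 <= 2^13 = 8192
So ceil(log2(6991)) = 13

bits = ceil(log2(6991)) = ceil(12.7713) = 13 bits


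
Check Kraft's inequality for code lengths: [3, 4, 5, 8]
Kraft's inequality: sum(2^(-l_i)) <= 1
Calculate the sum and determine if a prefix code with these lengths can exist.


Sum = 2^(-3) + 2^(-4) + 2^(-5) + 2^(-8)
    = 0.125 + 0.0625 + 0.03125 + 0.00390625
    = 57/256 = 0.22265625
Since 0.22265625 <= 1, Kraft's inequality IS satisfied.
A prefix code with these lengths CAN exist.

Kraft sum = 0.22265625. Satisfied.


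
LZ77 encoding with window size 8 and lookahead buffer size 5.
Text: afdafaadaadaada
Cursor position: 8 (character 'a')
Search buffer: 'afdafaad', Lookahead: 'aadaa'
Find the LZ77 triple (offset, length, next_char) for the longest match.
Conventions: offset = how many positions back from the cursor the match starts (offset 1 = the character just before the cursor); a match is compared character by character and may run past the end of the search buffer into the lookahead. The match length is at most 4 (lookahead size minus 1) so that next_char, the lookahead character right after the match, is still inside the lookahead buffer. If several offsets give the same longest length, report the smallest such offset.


Try each offset into the search buffer:
  offset=1 (pos 7, char 'd'): match length 0
  offset=2 (pos 6, char 'a'): match length 1
  offset=3 (pos 5, char 'a'): match length 4
  offset=4 (pos 4, char 'f'): match length 0
  offset=5 (pos 3, char 'a'): match length 1
  offset=6 (pos 2, char 'd'): match length 0
  offset=7 (pos 1, char 'f'): match length 0
  offset=8 (pos 0, char 'a'): match length 1
Longest match has length 4 at offset 3.
next_char = character at position 8 + 4 = 12 -> 'a'

Best match: offset=3, length=4 (matching 'aada' starting at position 5)
LZ77 triple: (3, 4, 'a')


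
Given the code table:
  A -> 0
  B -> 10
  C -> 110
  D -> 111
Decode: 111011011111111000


Decoding:
111 -> D
0 -> A
110 -> C
111 -> D
111 -> D
110 -> C
0 -> A
0 -> A


Result: DACDDCAA


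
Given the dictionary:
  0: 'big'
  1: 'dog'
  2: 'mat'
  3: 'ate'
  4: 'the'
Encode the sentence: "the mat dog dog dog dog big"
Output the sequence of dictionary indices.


Look up each word in the dictionary:
  'the' -> 4
  'mat' -> 2
  'dog' -> 1
  'dog' -> 1
  'dog' -> 1
  'dog' -> 1
  'big' -> 0

Encoded: [4, 2, 1, 1, 1, 1, 0]


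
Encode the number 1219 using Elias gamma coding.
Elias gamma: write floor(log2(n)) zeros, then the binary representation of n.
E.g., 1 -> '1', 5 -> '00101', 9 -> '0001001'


num_bits = floor(log2(1219)) + 1 = 11
leading_zeros = num_bits - 1 = 10
binary(1219) = 10011000011

Elias gamma(1219) = '0000000000' + '10011000011' = 000000000010011000011 (21 bits)


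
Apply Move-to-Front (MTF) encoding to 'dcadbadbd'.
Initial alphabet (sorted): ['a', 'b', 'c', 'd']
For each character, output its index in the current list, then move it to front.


MTF encoding:
'd': index 3 in ['a', 'b', 'c', 'd'] -> ['d', 'a', 'b', 'c']
'c': index 3 in ['d', 'a', 'b', 'c'] -> ['c', 'd', 'a', 'b']
'a': index 2 in ['c', 'd', 'a', 'b'] -> ['a', 'c', 'd', 'b']
'd': index 2 in ['a', 'c', 'd', 'b'] -> ['d', 'a', 'c', 'b']
'b': index 3 in ['d', 'a', 'c', 'b'] -> ['b', 'd', 'a', 'c']
'a': index 2 in ['b', 'd', 'a', 'c'] -> ['a', 'b', 'd', 'c']
'd': index 2 in ['a', 'b', 'd', 'c'] -> ['d', 'a', 'b', 'c']
'b': index 2 in ['d', 'a', 'b', 'c'] -> ['b', 'd', 'a', 'c']
'd': index 1 in ['b', 'd', 'a', 'c'] -> ['d', 'b', 'a', 'c']


Output: [3, 3, 2, 2, 3, 2, 2, 2, 1]


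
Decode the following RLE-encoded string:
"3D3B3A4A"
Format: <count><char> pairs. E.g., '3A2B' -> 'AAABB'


Expanding each <count><char> pair:
  3D -> 'DDD'
  3B -> 'BBB'
  3A -> 'AAA'
  4A -> 'AAAA'

Decoded = DDDBBBAAAAAAA


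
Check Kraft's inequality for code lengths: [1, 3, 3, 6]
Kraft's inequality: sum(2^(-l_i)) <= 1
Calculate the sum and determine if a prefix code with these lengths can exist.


Sum = 2^(-1) + 2^(-3) + 2^(-3) + 2^(-6)
    = 0.5 + 0.125 + 0.125 + 0.015625
    = 49/64 = 0.765625
Since 0.765625 <= 1, Kraft's inequality IS satisfied.
A prefix code with these lengths CAN exist.

Kraft sum = 0.765625. Satisfied.


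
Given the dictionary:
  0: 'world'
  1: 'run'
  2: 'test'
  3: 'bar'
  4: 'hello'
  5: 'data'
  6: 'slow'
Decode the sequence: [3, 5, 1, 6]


Look up each index in the dictionary:
  3 -> 'bar'
  5 -> 'data'
  1 -> 'run'
  6 -> 'slow'

Decoded: "bar data run slow"


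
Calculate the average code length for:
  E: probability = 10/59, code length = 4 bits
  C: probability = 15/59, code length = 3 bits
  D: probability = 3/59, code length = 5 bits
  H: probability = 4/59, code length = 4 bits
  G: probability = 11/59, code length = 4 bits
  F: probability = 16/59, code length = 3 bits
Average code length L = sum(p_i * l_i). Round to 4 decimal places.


Weighted contributions p_i * l_i:
  E: (10/59) * 4 = 40/59
  C: (15/59) * 3 = 45/59
  D: (3/59) * 5 = 15/59
  H: (4/59) * 4 = 16/59
  G: (11/59) * 4 = 44/59
  F: (16/59) * 3 = 48/59
Sum = (40 + 45 + 15 + 16 + 44 + 48)/59 = 208/59

L = 208/59 = 3.5254 bits/symbol


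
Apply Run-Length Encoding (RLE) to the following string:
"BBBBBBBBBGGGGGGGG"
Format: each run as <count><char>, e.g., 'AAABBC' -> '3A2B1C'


Scanning runs left to right:
  i=0: run of 'B' x 9 -> '9B'
  i=9: run of 'G' x 8 -> '8G'

RLE = 9B8G


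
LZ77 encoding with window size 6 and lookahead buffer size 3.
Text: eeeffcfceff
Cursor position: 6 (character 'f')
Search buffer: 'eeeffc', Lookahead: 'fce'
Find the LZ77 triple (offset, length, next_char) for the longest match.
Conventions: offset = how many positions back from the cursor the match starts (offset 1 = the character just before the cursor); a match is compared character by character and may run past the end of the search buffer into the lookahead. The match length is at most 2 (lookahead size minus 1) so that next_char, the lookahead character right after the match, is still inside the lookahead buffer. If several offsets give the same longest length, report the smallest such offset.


Try each offset into the search buffer:
  offset=1 (pos 5, char 'c'): match length 0
  offset=2 (pos 4, char 'f'): match length 2
  offset=3 (pos 3, char 'f'): match length 1
  offset=4 (pos 2, char 'e'): match length 0
  offset=5 (pos 1, char 'e'): match length 0
  offset=6 (pos 0, char 'e'): match length 0
Longest match has length 2 at offset 2.
next_char = character at position 6 + 2 = 8 -> 'e'

Best match: offset=2, length=2 (matching 'fc' starting at position 4)
LZ77 triple: (2, 2, 'e')


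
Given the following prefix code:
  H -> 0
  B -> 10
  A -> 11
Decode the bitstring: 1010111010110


Decoding step by step:
Bits 10 -> B
Bits 10 -> B
Bits 11 -> A
Bits 10 -> B
Bits 10 -> B
Bits 11 -> A
Bits 0 -> H


Decoded message: BBABBAH


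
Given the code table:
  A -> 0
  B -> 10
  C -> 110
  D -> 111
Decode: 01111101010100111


Decoding:
0 -> A
111 -> D
110 -> C
10 -> B
10 -> B
10 -> B
0 -> A
111 -> D


Result: ADCBBBAD


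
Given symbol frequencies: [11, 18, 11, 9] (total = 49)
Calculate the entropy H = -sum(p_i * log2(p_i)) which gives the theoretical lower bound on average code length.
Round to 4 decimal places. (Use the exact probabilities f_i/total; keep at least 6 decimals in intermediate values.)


Per-symbol terms -p_i * log2(p_i) with p_i = f_i/49:
  p = 11/49 = 0.224490: log2(p) = -2.155278, -p*log2(p) = 0.483838
  p = 18/49 = 0.367347: log2(p) = -1.444785, -p*log2(p) = 0.530737
  p = 11/49 = 0.224490: log2(p) = -2.155278, -p*log2(p) = 0.483838
  p = 9/49 = 0.183673: log2(p) = -2.444785, -p*log2(p) = 0.449042
H = 0.483838 + 0.530737 + 0.483838 + 0.449042 = 1.947455

H = 1.9475 bits/symbol


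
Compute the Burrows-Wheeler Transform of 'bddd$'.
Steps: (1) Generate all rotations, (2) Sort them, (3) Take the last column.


Rotations (sorted):
  0: $bddd -> last char: d
  1: bddd$ -> last char: $
  2: d$bdd -> last char: d
  3: dd$bd -> last char: d
  4: ddd$b -> last char: b


BWT = d$ddb


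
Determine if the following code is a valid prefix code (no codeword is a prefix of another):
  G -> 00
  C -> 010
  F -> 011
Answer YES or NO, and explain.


Checking each pair (does one codeword prefix another?):
  G='00' vs C='010': no prefix
  G='00' vs F='011': no prefix
  C='010' vs G='00': no prefix
  C='010' vs F='011': no prefix
  F='011' vs G='00': no prefix
  F='011' vs C='010': no prefix
No violation found over all pairs.

YES -- this is a valid prefix code. No codeword is a prefix of any other codeword.


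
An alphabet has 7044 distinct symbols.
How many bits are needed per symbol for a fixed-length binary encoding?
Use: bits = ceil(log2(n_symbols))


log2(7044) = 12.7822
Bracket: 2^12 = 4096 < 7044 <= 2^13 = 8192
So ceil(log2(7044)) = 13

bits = ceil(log2(7044)) = ceil(12.7822) = 13 bits


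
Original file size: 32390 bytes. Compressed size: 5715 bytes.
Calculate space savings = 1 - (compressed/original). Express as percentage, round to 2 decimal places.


ratio = compressed/original = 5715/32390 = 0.176443
savings = 1 - ratio = 1 - 0.176443 = 0.823557
as a percentage: 0.823557 * 100 = 82.36%

Space savings = 1 - 5715/32390 = 82.36%


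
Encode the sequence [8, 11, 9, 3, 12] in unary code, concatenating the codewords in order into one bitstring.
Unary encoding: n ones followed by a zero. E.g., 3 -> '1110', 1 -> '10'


Encode each number as n ones followed by a terminating 0:
  8 -> 111111110 (9 bits)
  11 -> 111111111110 (12 bits)
  9 -> 1111111110 (10 bits)
  3 -> 1110 (4 bits)
  12 -> 1111111111110 (13 bits)
Total length = 9 + 12 + 10 + 4 + 13 = 48 bits.

Unary([8, 11, 9, 3, 12]) = 111111110111111111110111111111011101111111111110 (48 bits)


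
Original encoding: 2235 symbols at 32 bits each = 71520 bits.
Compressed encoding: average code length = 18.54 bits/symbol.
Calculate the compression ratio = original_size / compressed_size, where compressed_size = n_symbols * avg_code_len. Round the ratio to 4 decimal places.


original_size = n_symbols * orig_bits = 2235 * 32 = 71520 bits
compressed_size = n_symbols * avg_code_len = 2235 * 18.54 = 41436.9 bits
ratio = original_size / compressed_size = 71520 / 41436.9 = 1.726

Compression ratio = 1.726


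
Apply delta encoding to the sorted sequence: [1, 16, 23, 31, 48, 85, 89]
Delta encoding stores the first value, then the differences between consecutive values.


First value: 1
Deltas:
  16 - 1 = 15
  23 - 16 = 7
  31 - 23 = 8
  48 - 31 = 17
  85 - 48 = 37
  89 - 85 = 4


Delta encoded: [1, 15, 7, 8, 17, 37, 4]


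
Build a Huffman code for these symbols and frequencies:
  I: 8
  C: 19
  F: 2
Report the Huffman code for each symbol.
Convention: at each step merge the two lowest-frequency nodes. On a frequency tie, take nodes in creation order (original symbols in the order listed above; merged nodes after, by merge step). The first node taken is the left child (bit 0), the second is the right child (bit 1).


Huffman tree construction:
Step 1: Merge F(2) + I(8) = 10
Step 2: Merge (F+I)(10) + C(19) = 29
Read each symbol's code off the tree from the root (left child = 0, right child = 1).

Codes:
  I: 01 (length 2)
  C: 1 (length 1)
  F: 00 (length 2)
Average code length: 39/29 = 1.3448 bits/symbol


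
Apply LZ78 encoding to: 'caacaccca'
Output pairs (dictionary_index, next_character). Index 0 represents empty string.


LZ78 encoding steps:
Dictionary: {0: ''}
Step 1: w='' (idx 0), next='c' -> output (0, 'c'), add 'c' as idx 1
Step 2: w='' (idx 0), next='a' -> output (0, 'a'), add 'a' as idx 2
Step 3: w='a' (idx 2), next='c' -> output (2, 'c'), add 'ac' as idx 3
Step 4: w='ac' (idx 3), next='c' -> output (3, 'c'), add 'acc' as idx 4
Step 5: w='c' (idx 1), next='a' -> output (1, 'a'), add 'ca' as idx 5


Encoded: [(0, 'c'), (0, 'a'), (2, 'c'), (3, 'c'), (1, 'a')]


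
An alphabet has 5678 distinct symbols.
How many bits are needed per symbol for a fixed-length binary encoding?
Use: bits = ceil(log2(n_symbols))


log2(5678) = 12.4712
Bracket: 2^12 = 4096 < 5678 <= 2^13 = 8192
So ceil(log2(5678)) = 13

bits = ceil(log2(5678)) = ceil(12.4712) = 13 bits


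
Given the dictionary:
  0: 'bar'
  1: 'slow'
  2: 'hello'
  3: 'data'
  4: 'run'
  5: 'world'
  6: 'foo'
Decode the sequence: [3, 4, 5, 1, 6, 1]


Look up each index in the dictionary:
  3 -> 'data'
  4 -> 'run'
  5 -> 'world'
  1 -> 'slow'
  6 -> 'foo'
  1 -> 'slow'

Decoded: "data run world slow foo slow"


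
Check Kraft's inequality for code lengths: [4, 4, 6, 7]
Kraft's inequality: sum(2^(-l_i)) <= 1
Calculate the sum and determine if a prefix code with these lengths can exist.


Sum = 2^(-4) + 2^(-4) + 2^(-6) + 2^(-7)
    = 0.0625 + 0.0625 + 0.015625 + 0.0078125
    = 19/128 = 0.1484375
Since 0.1484375 <= 1, Kraft's inequality IS satisfied.
A prefix code with these lengths CAN exist.

Kraft sum = 0.1484375. Satisfied.


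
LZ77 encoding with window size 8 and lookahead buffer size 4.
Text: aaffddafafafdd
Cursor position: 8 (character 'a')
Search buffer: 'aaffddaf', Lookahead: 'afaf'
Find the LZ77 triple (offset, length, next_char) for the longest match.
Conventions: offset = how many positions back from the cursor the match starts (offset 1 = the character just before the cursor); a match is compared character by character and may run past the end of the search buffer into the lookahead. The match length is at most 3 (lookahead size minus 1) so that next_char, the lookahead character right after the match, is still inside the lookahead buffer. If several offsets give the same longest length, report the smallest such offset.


Try each offset into the search buffer:
  offset=1 (pos 7, char 'f'): match length 0
  offset=2 (pos 6, char 'a'): match length 3
  offset=3 (pos 5, char 'd'): match length 0
  offset=4 (pos 4, char 'd'): match length 0
  offset=5 (pos 3, char 'f'): match length 0
  offset=6 (pos 2, char 'f'): match length 0
  offset=7 (pos 1, char 'a'): match length 2
  offset=8 (pos 0, char 'a'): match length 1
Longest match has length 3 at offset 2.
next_char = character at position 8 + 3 = 11 -> 'f'

Best match: offset=2, length=3 (matching 'afa' starting at position 6)
LZ77 triple: (2, 3, 'f')


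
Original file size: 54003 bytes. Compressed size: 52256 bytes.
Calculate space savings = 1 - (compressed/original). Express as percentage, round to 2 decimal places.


ratio = compressed/original = 52256/54003 = 0.96765
savings = 1 - ratio = 1 - 0.96765 = 0.03235
as a percentage: 0.03235 * 100 = 3.24%

Space savings = 1 - 52256/54003 = 3.24%


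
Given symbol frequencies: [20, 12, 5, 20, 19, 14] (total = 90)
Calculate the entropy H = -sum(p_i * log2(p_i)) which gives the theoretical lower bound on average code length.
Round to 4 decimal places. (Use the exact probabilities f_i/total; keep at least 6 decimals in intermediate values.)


Per-symbol terms -p_i * log2(p_i) with p_i = f_i/90:
  p = 20/90 = 0.222222: log2(p) = -2.169925, -p*log2(p) = 0.482206
  p = 12/90 = 0.133333: log2(p) = -2.906891, -p*log2(p) = 0.387585
  p = 5/90 = 0.055556: log2(p) = -4.169925, -p*log2(p) = 0.231663
  p = 20/90 = 0.222222: log2(p) = -2.169925, -p*log2(p) = 0.482206
  p = 19/90 = 0.211111: log2(p) = -2.243926, -p*log2(p) = 0.473718
  p = 14/90 = 0.155556: log2(p) = -2.684498, -p*log2(p) = 0.417589
H = 0.482206 + 0.387585 + 0.231663 + 0.482206 + 0.473718 + 0.417589 = 2.474967

H = 2.475 bits/symbol


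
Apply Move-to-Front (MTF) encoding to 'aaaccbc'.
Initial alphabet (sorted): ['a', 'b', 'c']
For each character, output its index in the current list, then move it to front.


MTF encoding:
'a': index 0 in ['a', 'b', 'c'] -> ['a', 'b', 'c']
'a': index 0 in ['a', 'b', 'c'] -> ['a', 'b', 'c']
'a': index 0 in ['a', 'b', 'c'] -> ['a', 'b', 'c']
'c': index 2 in ['a', 'b', 'c'] -> ['c', 'a', 'b']
'c': index 0 in ['c', 'a', 'b'] -> ['c', 'a', 'b']
'b': index 2 in ['c', 'a', 'b'] -> ['b', 'c', 'a']
'c': index 1 in ['b', 'c', 'a'] -> ['c', 'b', 'a']


Output: [0, 0, 0, 2, 0, 2, 1]


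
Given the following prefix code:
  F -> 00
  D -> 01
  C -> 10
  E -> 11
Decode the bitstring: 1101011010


Decoding step by step:
Bits 11 -> E
Bits 01 -> D
Bits 01 -> D
Bits 10 -> C
Bits 10 -> C


Decoded message: EDDCC


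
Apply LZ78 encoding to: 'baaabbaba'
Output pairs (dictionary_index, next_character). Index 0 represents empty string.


LZ78 encoding steps:
Dictionary: {0: ''}
Step 1: w='' (idx 0), next='b' -> output (0, 'b'), add 'b' as idx 1
Step 2: w='' (idx 0), next='a' -> output (0, 'a'), add 'a' as idx 2
Step 3: w='a' (idx 2), next='a' -> output (2, 'a'), add 'aa' as idx 3
Step 4: w='b' (idx 1), next='b' -> output (1, 'b'), add 'bb' as idx 4
Step 5: w='a' (idx 2), next='b' -> output (2, 'b'), add 'ab' as idx 5
Step 6: w='a' (idx 2), end of input -> output (2, '')


Encoded: [(0, 'b'), (0, 'a'), (2, 'a'), (1, 'b'), (2, 'b'), (2, '')]


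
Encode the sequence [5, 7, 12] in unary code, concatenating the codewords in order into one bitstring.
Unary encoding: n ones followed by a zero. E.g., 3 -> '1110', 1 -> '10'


Encode each number as n ones followed by a terminating 0:
  5 -> 111110 (6 bits)
  7 -> 11111110 (8 bits)
  12 -> 1111111111110 (13 bits)
Total length = 6 + 8 + 13 = 27 bits.

Unary([5, 7, 12]) = 111110111111101111111111110 (27 bits)


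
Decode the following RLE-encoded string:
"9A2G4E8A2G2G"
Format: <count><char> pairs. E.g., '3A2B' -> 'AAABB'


Expanding each <count><char> pair:
  9A -> 'AAAAAAAAA'
  2G -> 'GG'
  4E -> 'EEEE'
  8A -> 'AAAAAAAA'
  2G -> 'GG'
  2G -> 'GG'

Decoded = AAAAAAAAAGGEEEEAAAAAAAAGGGG


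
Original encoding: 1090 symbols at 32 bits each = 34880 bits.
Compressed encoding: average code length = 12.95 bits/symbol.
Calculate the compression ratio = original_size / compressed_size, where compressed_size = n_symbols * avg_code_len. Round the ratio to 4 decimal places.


original_size = n_symbols * orig_bits = 1090 * 32 = 34880 bits
compressed_size = n_symbols * avg_code_len = 1090 * 12.95 = 14115.5 bits
ratio = original_size / compressed_size = 34880 / 14115.5 = 2.471

Compression ratio = 2.471


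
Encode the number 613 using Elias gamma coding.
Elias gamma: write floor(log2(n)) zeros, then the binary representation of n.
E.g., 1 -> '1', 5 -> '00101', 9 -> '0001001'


num_bits = floor(log2(613)) + 1 = 10
leading_zeros = num_bits - 1 = 9
binary(613) = 1001100101

Elias gamma(613) = '000000000' + '1001100101' = 0000000001001100101 (19 bits)


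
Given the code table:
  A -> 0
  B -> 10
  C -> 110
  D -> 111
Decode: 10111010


Decoding:
10 -> B
111 -> D
0 -> A
10 -> B


Result: BDAB


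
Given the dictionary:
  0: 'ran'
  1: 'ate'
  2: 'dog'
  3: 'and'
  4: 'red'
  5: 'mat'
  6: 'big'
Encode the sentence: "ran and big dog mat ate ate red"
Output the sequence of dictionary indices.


Look up each word in the dictionary:
  'ran' -> 0
  'and' -> 3
  'big' -> 6
  'dog' -> 2
  'mat' -> 5
  'ate' -> 1
  'ate' -> 1
  'red' -> 4

Encoded: [0, 3, 6, 2, 5, 1, 1, 4]


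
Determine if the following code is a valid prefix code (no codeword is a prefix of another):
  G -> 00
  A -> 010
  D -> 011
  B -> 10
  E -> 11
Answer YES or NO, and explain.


Checking each pair (does one codeword prefix another?):
  G='00' vs A='010': no prefix
  G='00' vs D='011': no prefix
  G='00' vs B='10': no prefix
  G='00' vs E='11': no prefix
  A='010' vs G='00': no prefix
  A='010' vs D='011': no prefix
  A='010' vs B='10': no prefix
  A='010' vs E='11': no prefix
  D='011' vs G='00': no prefix
  D='011' vs A='010': no prefix
  D='011' vs B='10': no prefix
  D='011' vs E='11': no prefix
  B='10' vs G='00': no prefix
  B='10' vs A='010': no prefix
  B='10' vs D='011': no prefix
  B='10' vs E='11': no prefix
  E='11' vs G='00': no prefix
  E='11' vs A='010': no prefix
  E='11' vs D='011': no prefix
  E='11' vs B='10': no prefix
No violation found over all pairs.

YES -- this is a valid prefix code. No codeword is a prefix of any other codeword.


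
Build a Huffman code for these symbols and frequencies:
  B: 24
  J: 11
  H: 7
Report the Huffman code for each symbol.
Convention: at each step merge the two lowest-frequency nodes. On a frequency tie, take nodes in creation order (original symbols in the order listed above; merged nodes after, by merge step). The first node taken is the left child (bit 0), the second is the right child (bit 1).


Huffman tree construction:
Step 1: Merge H(7) + J(11) = 18
Step 2: Merge (H+J)(18) + B(24) = 42
Read each symbol's code off the tree from the root (left child = 0, right child = 1).

Codes:
  B: 1 (length 1)
  J: 01 (length 2)
  H: 00 (length 2)
Average code length: 60/42 = 1.4286 bits/symbol


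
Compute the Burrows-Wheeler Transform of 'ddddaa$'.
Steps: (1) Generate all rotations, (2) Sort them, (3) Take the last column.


Rotations (sorted):
  0: $ddddaa -> last char: a
  1: a$dddda -> last char: a
  2: aa$dddd -> last char: d
  3: daa$ddd -> last char: d
  4: ddaa$dd -> last char: d
  5: dddaa$d -> last char: d
  6: ddddaa$ -> last char: $


BWT = aadddd$


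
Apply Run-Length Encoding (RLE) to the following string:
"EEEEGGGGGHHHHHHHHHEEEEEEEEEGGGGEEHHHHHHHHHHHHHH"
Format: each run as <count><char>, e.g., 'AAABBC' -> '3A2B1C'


Scanning runs left to right:
  i=0: run of 'E' x 4 -> '4E'
  i=4: run of 'G' x 5 -> '5G'
  i=9: run of 'H' x 9 -> '9H'
  i=18: run of 'E' x 9 -> '9E'
  i=27: run of 'G' x 4 -> '4G'
  i=31: run of 'E' x 2 -> '2E'
  i=33: run of 'H' x 14 -> '14H'

RLE = 4E5G9H9E4G2E14H


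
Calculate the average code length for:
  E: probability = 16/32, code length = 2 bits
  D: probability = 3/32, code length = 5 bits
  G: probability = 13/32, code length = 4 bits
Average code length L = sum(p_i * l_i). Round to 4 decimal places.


Weighted contributions p_i * l_i:
  E: (16/32) * 2 = 32/32
  D: (3/32) * 5 = 15/32
  G: (13/32) * 4 = 52/32
Sum = (32 + 15 + 52)/32 = 99/32

L = 99/32 = 3.0938 bits/symbol


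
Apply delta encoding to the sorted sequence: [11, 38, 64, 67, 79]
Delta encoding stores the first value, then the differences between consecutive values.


First value: 11
Deltas:
  38 - 11 = 27
  64 - 38 = 26
  67 - 64 = 3
  79 - 67 = 12


Delta encoded: [11, 27, 26, 3, 12]


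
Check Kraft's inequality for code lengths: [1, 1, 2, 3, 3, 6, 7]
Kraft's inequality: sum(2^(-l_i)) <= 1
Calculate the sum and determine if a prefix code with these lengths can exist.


Sum = 2^(-1) + 2^(-1) + 2^(-2) + 2^(-3) + 2^(-3) + 2^(-6) + 2^(-7)
    = 0.5 + 0.5 + 0.25 + 0.125 + 0.125 + 0.015625 + 0.0078125
    = 195/128 = 1.5234375
Since 1.5234375 > 1, Kraft's inequality is NOT satisfied.
A prefix code with these lengths CANNOT exist.

Kraft sum = 1.5234375. Not satisfied.


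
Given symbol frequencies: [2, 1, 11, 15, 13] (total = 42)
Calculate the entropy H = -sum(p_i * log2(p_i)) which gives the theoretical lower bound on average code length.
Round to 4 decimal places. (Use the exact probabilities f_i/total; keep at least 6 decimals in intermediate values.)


Per-symbol terms -p_i * log2(p_i) with p_i = f_i/42:
  p = 2/42 = 0.047619: log2(p) = -4.392317, -p*log2(p) = 0.209158
  p = 1/42 = 0.023810: log2(p) = -5.392317, -p*log2(p) = 0.128389
  p = 11/42 = 0.261905: log2(p) = -1.932886, -p*log2(p) = 0.506232
  p = 15/42 = 0.357143: log2(p) = -1.485427, -p*log2(p) = 0.530510
  p = 13/42 = 0.309524: log2(p) = -1.691878, -p*log2(p) = 0.523676
H = 0.209158 + 0.128389 + 0.506232 + 0.530510 + 0.523676 = 1.897965

H = 1.898 bits/symbol


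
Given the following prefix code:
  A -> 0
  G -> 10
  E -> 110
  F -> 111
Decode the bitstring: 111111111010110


Decoding step by step:
Bits 111 -> F
Bits 111 -> F
Bits 111 -> F
Bits 0 -> A
Bits 10 -> G
Bits 110 -> E


Decoded message: FFFAGE


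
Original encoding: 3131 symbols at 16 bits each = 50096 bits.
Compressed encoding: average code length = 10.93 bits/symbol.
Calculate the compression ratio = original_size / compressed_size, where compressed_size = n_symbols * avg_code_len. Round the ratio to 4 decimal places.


original_size = n_symbols * orig_bits = 3131 * 16 = 50096 bits
compressed_size = n_symbols * avg_code_len = 3131 * 10.93 = 34221.83 bits
ratio = original_size / compressed_size = 50096 / 34221.83 = 1.4639

Compression ratio = 1.4639


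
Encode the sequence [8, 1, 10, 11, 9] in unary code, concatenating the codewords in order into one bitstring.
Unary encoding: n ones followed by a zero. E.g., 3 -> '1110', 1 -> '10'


Encode each number as n ones followed by a terminating 0:
  8 -> 111111110 (9 bits)
  1 -> 10 (2 bits)
  10 -> 11111111110 (11 bits)
  11 -> 111111111110 (12 bits)
  9 -> 1111111110 (10 bits)
Total length = 9 + 2 + 11 + 12 + 10 = 44 bits.

Unary([8, 1, 10, 11, 9]) = 11111111010111111111101111111111101111111110 (44 bits)


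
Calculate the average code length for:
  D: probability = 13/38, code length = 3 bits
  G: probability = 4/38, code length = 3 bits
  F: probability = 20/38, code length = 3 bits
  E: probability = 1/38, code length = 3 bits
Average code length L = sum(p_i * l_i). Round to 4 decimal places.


Weighted contributions p_i * l_i:
  D: (13/38) * 3 = 39/38
  G: (4/38) * 3 = 12/38
  F: (20/38) * 3 = 60/38
  E: (1/38) * 3 = 3/38
Sum = (39 + 12 + 60 + 3)/38 = 114/38

L = 114/38 = 3.0000 bits/symbol


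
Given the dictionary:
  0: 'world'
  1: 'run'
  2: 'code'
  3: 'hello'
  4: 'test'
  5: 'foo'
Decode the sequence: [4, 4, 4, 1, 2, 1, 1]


Look up each index in the dictionary:
  4 -> 'test'
  4 -> 'test'
  4 -> 'test'
  1 -> 'run'
  2 -> 'code'
  1 -> 'run'
  1 -> 'run'

Decoded: "test test test run code run run"


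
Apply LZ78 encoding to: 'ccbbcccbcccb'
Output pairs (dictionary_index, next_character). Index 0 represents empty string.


LZ78 encoding steps:
Dictionary: {0: ''}
Step 1: w='' (idx 0), next='c' -> output (0, 'c'), add 'c' as idx 1
Step 2: w='c' (idx 1), next='b' -> output (1, 'b'), add 'cb' as idx 2
Step 3: w='' (idx 0), next='b' -> output (0, 'b'), add 'b' as idx 3
Step 4: w='c' (idx 1), next='c' -> output (1, 'c'), add 'cc' as idx 4
Step 5: w='cb' (idx 2), next='c' -> output (2, 'c'), add 'cbc' as idx 5
Step 6: w='cc' (idx 4), next='b' -> output (4, 'b'), add 'ccb' as idx 6


Encoded: [(0, 'c'), (1, 'b'), (0, 'b'), (1, 'c'), (2, 'c'), (4, 'b')]


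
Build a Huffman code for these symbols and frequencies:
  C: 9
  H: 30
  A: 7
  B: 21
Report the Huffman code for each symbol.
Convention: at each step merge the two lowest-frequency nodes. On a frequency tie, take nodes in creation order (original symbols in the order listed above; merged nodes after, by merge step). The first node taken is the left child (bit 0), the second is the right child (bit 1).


Huffman tree construction:
Step 1: Merge A(7) + C(9) = 16
Step 2: Merge (A+C)(16) + B(21) = 37
Step 3: Merge H(30) + ((A+C)+B)(37) = 67
Read each symbol's code off the tree from the root (left child = 0, right child = 1).

Codes:
  C: 101 (length 3)
  H: 0 (length 1)
  A: 100 (length 3)
  B: 11 (length 2)
Average code length: 120/67 = 1.7910 bits/symbol


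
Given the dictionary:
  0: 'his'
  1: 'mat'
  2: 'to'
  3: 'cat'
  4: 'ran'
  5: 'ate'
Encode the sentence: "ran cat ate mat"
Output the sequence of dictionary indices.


Look up each word in the dictionary:
  'ran' -> 4
  'cat' -> 3
  'ate' -> 5
  'mat' -> 1

Encoded: [4, 3, 5, 1]


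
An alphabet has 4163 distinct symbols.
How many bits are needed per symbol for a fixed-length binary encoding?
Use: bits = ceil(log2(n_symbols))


log2(4163) = 12.0234
Bracket: 2^12 = 4096 < 4163 <= 2^13 = 8192
So ceil(log2(4163)) = 13

bits = ceil(log2(4163)) = ceil(12.0234) = 13 bits


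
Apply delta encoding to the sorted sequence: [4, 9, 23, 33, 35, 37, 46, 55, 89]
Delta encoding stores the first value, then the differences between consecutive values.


First value: 4
Deltas:
  9 - 4 = 5
  23 - 9 = 14
  33 - 23 = 10
  35 - 33 = 2
  37 - 35 = 2
  46 - 37 = 9
  55 - 46 = 9
  89 - 55 = 34


Delta encoded: [4, 5, 14, 10, 2, 2, 9, 9, 34]


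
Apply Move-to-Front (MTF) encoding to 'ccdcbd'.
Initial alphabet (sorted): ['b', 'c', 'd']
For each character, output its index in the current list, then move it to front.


MTF encoding:
'c': index 1 in ['b', 'c', 'd'] -> ['c', 'b', 'd']
'c': index 0 in ['c', 'b', 'd'] -> ['c', 'b', 'd']
'd': index 2 in ['c', 'b', 'd'] -> ['d', 'c', 'b']
'c': index 1 in ['d', 'c', 'b'] -> ['c', 'd', 'b']
'b': index 2 in ['c', 'd', 'b'] -> ['b', 'c', 'd']
'd': index 2 in ['b', 'c', 'd'] -> ['d', 'b', 'c']


Output: [1, 0, 2, 1, 2, 2]


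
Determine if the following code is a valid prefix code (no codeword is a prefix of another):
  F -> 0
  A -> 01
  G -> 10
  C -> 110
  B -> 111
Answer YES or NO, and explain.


Checking each pair (does one codeword prefix another?):
  F='0' vs A='01': prefix -- VIOLATION

NO -- this is NOT a valid prefix code. F (0) is a prefix of A (01).


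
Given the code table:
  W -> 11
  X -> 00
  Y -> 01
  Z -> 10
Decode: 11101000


Decoding:
11 -> W
10 -> Z
10 -> Z
00 -> X


Result: WZZX


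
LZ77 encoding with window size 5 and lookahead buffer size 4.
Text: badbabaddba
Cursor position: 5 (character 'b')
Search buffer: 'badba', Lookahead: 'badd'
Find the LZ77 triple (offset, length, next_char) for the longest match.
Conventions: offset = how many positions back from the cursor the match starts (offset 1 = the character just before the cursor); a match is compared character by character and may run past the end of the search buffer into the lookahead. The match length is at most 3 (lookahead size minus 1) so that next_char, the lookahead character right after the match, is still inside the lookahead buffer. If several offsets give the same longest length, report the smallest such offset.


Try each offset into the search buffer:
  offset=1 (pos 4, char 'a'): match length 0
  offset=2 (pos 3, char 'b'): match length 2
  offset=3 (pos 2, char 'd'): match length 0
  offset=4 (pos 1, char 'a'): match length 0
  offset=5 (pos 0, char 'b'): match length 3
Longest match has length 3 at offset 5.
next_char = character at position 5 + 3 = 8 -> 'd'

Best match: offset=5, length=3 (matching 'bad' starting at position 0)
LZ77 triple: (5, 3, 'd')


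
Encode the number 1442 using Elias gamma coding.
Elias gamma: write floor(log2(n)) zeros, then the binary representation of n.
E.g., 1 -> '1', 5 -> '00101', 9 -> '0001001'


num_bits = floor(log2(1442)) + 1 = 11
leading_zeros = num_bits - 1 = 10
binary(1442) = 10110100010

Elias gamma(1442) = '0000000000' + '10110100010' = 000000000010110100010 (21 bits)


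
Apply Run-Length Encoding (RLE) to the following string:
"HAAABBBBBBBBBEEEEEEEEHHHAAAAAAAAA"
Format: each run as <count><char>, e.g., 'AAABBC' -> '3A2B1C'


Scanning runs left to right:
  i=0: run of 'H' x 1 -> '1H'
  i=1: run of 'A' x 3 -> '3A'
  i=4: run of 'B' x 9 -> '9B'
  i=13: run of 'E' x 8 -> '8E'
  i=21: run of 'H' x 3 -> '3H'
  i=24: run of 'A' x 9 -> '9A'

RLE = 1H3A9B8E3H9A


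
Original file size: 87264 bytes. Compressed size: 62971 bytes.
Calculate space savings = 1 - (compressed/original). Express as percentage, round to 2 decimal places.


ratio = compressed/original = 62971/87264 = 0.721615
savings = 1 - ratio = 1 - 0.721615 = 0.278385
as a percentage: 0.278385 * 100 = 27.84%

Space savings = 1 - 62971/87264 = 27.84%


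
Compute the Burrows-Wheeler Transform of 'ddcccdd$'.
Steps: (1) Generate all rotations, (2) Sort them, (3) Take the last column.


Rotations (sorted):
  0: $ddcccdd -> last char: d
  1: cccdd$dd -> last char: d
  2: ccdd$ddc -> last char: c
  3: cdd$ddcc -> last char: c
  4: d$ddcccd -> last char: d
  5: dcccdd$d -> last char: d
  6: dd$ddccc -> last char: c
  7: ddcccdd$ -> last char: $


BWT = ddccddc$


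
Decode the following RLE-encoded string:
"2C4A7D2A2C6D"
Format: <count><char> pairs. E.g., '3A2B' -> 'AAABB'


Expanding each <count><char> pair:
  2C -> 'CC'
  4A -> 'AAAA'
  7D -> 'DDDDDDD'
  2A -> 'AA'
  2C -> 'CC'
  6D -> 'DDDDDD'

Decoded = CCAAAADDDDDDDAACCDDDDDD


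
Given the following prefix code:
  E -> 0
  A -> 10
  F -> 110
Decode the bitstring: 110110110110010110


Decoding step by step:
Bits 110 -> F
Bits 110 -> F
Bits 110 -> F
Bits 110 -> F
Bits 0 -> E
Bits 10 -> A
Bits 110 -> F


Decoded message: FFFFEAF


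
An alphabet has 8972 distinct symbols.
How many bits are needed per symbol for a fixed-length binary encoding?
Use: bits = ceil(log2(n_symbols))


log2(8972) = 13.1312
Bracket: 2^13 = 8192 < 8972 <= 2^14 = 16384
So ceil(log2(8972)) = 14

bits = ceil(log2(8972)) = ceil(13.1312) = 14 bits


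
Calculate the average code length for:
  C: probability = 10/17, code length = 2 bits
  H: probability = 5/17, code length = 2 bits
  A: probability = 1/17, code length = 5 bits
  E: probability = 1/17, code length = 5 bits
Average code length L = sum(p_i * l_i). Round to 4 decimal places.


Weighted contributions p_i * l_i:
  C: (10/17) * 2 = 20/17
  H: (5/17) * 2 = 10/17
  A: (1/17) * 5 = 5/17
  E: (1/17) * 5 = 5/17
Sum = (20 + 10 + 5 + 5)/17 = 40/17

L = 40/17 = 2.3529 bits/symbol


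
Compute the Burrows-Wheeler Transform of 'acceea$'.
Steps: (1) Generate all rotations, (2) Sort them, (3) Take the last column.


Rotations (sorted):
  0: $acceea -> last char: a
  1: a$accee -> last char: e
  2: acceea$ -> last char: $
  3: cceea$a -> last char: a
  4: ceea$ac -> last char: c
  5: ea$acce -> last char: e
  6: eea$acc -> last char: c


BWT = ae$acec


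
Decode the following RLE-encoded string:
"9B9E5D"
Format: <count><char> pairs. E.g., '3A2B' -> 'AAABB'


Expanding each <count><char> pair:
  9B -> 'BBBBBBBBB'
  9E -> 'EEEEEEEEE'
  5D -> 'DDDDD'

Decoded = BBBBBBBBBEEEEEEEEEDDDDD


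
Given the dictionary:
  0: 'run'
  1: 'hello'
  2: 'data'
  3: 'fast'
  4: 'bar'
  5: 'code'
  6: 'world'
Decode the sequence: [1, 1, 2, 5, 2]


Look up each index in the dictionary:
  1 -> 'hello'
  1 -> 'hello'
  2 -> 'data'
  5 -> 'code'
  2 -> 'data'

Decoded: "hello hello data code data"
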